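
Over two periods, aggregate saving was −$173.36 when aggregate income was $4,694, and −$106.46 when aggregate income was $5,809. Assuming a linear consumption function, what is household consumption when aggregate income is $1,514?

MPS = ΔS/ΔY = (-106.46 − (-173.36))/(5809 − 4694) = 66.9/1115 = 0.06
MPC = 1 − MPS = 0.94
Autonomous saving = -173.36 − 0.06(4694) = -455, so a = 455
C = 455 + 0.94(1514) = 455 + 1423.16 = 1878.16

C = 1878.16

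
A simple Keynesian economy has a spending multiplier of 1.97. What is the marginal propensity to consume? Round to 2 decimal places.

k = 1/(1 − MPC), so 1 − MPC = 1/k = 1/1.97 = 0.5076
MPC = 1 − 0.5076 = 0.49

MPC = 0.49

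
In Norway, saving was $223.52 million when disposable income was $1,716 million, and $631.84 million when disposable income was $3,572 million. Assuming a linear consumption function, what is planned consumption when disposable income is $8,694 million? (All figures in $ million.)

C = 6935.32

MPS = ΔS/ΔY = (631.84 − 223.52)/(3572 − 1716) = 408.32/1856 = 0.22
MPC = 1 − MPS = 0.78
Autonomous saving = 223.52 − 0.22(1716) = -154, so a = 154
C = 154 + 0.78(8694) = 154 + 6781.32 = 6935.32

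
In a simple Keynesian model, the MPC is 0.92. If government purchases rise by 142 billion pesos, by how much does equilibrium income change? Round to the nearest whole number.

ΔY ≈ 1775

The multiplier is 1/(1 − MPC) = 1/0.08.
ΔY = 142/0.08 = 1775.00 ≈ 1775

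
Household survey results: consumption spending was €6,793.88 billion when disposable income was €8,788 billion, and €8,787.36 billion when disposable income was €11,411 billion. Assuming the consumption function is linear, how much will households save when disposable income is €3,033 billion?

MPC = (8787.36 − 6793.88)/(11411 − 8788) = 1993.48/2623 = 0.76
a = 6793.88 − 0.76(8788) = 6793.88 − 6678.88 = 115
C = 115 + 0.76(3033) = 2420.08
S = 3033 − 2420.08 = 612.92

S = 612.92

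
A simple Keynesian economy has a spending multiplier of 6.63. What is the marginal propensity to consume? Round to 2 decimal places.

MPC = 0.85

k = 1/(1 − MPC), so 1 − MPC = 1/k = 1/6.63 = 0.1508
MPC = 1 − 0.1508 = 0.85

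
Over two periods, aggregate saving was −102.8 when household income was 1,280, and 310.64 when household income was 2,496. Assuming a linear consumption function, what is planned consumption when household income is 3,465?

C = 2824.9

MPS = ΔS/ΔY = (310.64 − (-102.8))/(2496 − 1280) = 413.44/1216 = 0.34
MPC = 1 − MPS = 0.66
Autonomous saving = -102.8 − 0.34(1280) = -538, so a = 538
C = 538 + 0.66(3465) = 538 + 2286.9 = 2824.9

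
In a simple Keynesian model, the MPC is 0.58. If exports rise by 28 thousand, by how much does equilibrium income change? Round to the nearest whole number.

The multiplier is 1/(1 − MPC) = 1/0.42.
ΔY = 28/0.42 = 66.67 ≈ 67

ΔY ≈ 67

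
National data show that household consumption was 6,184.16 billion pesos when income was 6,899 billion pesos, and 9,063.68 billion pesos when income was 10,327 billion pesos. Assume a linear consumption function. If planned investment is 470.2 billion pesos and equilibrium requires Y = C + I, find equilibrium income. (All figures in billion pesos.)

Y = 5370

MPC = (9063.68 − 6184.16)/(10327 − 6899) = 2879.52/3428 = 0.84
a = 6184.16 − 0.84(6899) = 389
Equilibrium: Y = 389 + 0.84Y + 470.2
0.16Y = 859.2, so Y = 859.2/0.16 = 5370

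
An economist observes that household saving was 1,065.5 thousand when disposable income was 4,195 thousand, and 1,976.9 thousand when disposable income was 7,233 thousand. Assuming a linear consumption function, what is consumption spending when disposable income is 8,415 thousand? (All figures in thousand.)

MPS = ΔS/ΔY = (1976.9 − 1065.5)/(7233 − 4195) = 911.4/3038 = 0.3
MPC = 1 − MPS = 0.7
Autonomous saving = 1065.5 − 0.3(4195) = -193, so a = 193
C = 193 + 0.7(8415) = 193 + 5890.5 = 6083.5

C = 6083.5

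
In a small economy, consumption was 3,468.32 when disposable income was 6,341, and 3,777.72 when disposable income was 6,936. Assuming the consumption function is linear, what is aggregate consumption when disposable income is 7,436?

MPC = (3777.72 − 3468.32)/(6936 − 6341) = 309.4/595 = 0.52
a = 3468.32 − 0.52(6341) = 3468.32 − 3297.32 = 171
C = 171 + 0.52(7436) = 171 + 3866.72 = 4037.72

C = 4037.72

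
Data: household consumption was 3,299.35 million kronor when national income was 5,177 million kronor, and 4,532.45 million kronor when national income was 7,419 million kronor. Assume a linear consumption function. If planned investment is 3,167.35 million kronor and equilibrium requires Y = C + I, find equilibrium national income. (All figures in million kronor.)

Y = 8043

MPC = (4532.45 − 3299.35)/(7419 − 5177) = 1233.1/2242 = 0.55
a = 3299.35 − 0.55(5177) = 452
Equilibrium: Y = 452 + 0.55Y + 3167.35
0.45Y = 3619.35, so Y = 3619.35/0.45 = 8043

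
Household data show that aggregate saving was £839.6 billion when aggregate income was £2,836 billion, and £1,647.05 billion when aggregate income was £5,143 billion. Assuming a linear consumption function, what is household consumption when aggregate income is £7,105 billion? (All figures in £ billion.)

C = 4771.25

MPS = ΔS/ΔY = (1647.05 − 839.6)/(5143 − 2836) = 807.45/2307 = 0.35
MPC = 1 − MPS = 0.65
Autonomous saving = 839.6 − 0.35(2836) = -153, so a = 153
C = 153 + 0.65(7105) = 153 + 4618.25 = 4771.25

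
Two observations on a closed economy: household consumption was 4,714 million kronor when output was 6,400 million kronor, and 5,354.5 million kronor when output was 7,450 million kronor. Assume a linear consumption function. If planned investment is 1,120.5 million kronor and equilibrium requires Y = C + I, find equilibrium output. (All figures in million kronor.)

MPC = (5354.5 − 4714)/(7450 − 6400) = 640.5/1050 = 0.61
a = 4714 − 0.61(6400) = 810
Equilibrium: Y = 810 + 0.61Y + 1120.5
0.39Y = 1930.5, so Y = 1930.5/0.39 = 4950

Y = 4950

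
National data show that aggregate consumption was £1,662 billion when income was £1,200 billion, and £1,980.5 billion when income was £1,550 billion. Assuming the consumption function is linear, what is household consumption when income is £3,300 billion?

C = 3573

MPC = (1980.5 − 1662)/(1550 − 1200) = 318.5/350 = 0.91
a = 1662 − 0.91(1200) = 1662 − 1092 = 570
C = 570 + 0.91(3300) = 570 + 3003 = 3573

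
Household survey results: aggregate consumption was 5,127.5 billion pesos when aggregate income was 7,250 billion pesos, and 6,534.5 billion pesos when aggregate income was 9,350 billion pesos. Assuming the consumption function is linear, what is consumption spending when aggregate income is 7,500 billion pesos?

MPC = (6534.5 − 5127.5)/(9350 − 7250) = 1407/2100 = 0.67
a = 5127.5 − 0.67(7250) = 5127.5 − 4857.5 = 270
C = 270 + 0.67(7500) = 270 + 5025 = 5295

C = 5295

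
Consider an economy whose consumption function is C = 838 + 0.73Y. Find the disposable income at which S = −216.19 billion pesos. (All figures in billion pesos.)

Y = 2303

S = Y − C = -838 + 0.27Y
-838 + 0.27Y = -216.19, so 0.27Y = 621.81 and Y = 2303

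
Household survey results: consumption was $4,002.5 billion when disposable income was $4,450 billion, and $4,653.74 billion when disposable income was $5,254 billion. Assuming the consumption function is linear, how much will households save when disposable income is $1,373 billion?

MPC = (4653.74 − 4002.5)/(5254 − 4450) = 651.24/804 = 0.81
a = 4002.5 − 0.81(4450) = 4002.5 − 3604.5 = 398
C = 398 + 0.81(1373) = 1510.13
S = 1373 − 1510.13 = -137.13

S = -137.13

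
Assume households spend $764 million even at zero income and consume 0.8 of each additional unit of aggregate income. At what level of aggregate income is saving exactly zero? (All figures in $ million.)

Y = 3820

At break-even, C = Y: 764 + 0.8Y = Y
0.2Y = 764, so Y = 764/0.2 = 3820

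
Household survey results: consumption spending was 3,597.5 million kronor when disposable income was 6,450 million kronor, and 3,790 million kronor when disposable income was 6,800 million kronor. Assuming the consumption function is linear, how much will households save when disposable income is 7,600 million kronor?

S = 3370

MPC = (3790 − 3597.5)/(6800 − 6450) = 192.5/350 = 0.55
a = 3597.5 − 0.55(6450) = 3597.5 − 3547.5 = 50
C = 50 + 0.55(7600) = 4230
S = 7600 − 4230 = 3370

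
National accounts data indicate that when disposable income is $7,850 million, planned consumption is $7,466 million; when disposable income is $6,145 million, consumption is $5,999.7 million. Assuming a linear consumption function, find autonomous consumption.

a = 715

MPC = ΔC/ΔY = (7466 − 5999.7)/(7850 − 6145) = 1466.3/1705 = 0.86
a = C − MPC·Y = 5999.7 − 0.86(6145) = 5999.7 − 5284.7 = 715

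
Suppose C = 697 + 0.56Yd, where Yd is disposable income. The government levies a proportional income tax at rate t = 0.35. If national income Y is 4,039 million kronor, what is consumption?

Yd = (1 − 0.35)(4039) = 0.65(4039) = 2625.35
C = 697 + 0.56(2625.35) = 697 + 1470.196 = 2167.196

C = 2167.196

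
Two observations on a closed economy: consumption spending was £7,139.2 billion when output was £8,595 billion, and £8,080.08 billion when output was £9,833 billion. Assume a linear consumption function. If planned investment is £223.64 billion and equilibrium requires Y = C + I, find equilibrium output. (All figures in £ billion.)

Y = 3461

MPC = (8080.08 − 7139.2)/(9833 − 8595) = 940.88/1238 = 0.76
a = 7139.2 − 0.76(8595) = 607
Equilibrium: Y = 607 + 0.76Y + 223.64
0.24Y = 830.64, so Y = 830.64/0.24 = 3461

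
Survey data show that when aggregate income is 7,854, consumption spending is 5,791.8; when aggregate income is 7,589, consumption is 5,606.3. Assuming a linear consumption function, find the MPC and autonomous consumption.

MPC = 0.7; a = 294

MPC = ΔC/ΔY = (5791.8 − 5606.3)/(7854 − 7589) = 185.5/265 = 0.7
a = C − MPC·Y = 5606.3 − 0.7(7589) = 5606.3 − 5312.3 = 294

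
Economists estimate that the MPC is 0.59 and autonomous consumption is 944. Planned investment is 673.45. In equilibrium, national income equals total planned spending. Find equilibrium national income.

Y = 3945

Y = C + I = 944 + 0.59Y + 673.45
Y − 0.59Y = 1617.45
0.41Y = 1617.45, so Y = 1617.45/0.41 = 3945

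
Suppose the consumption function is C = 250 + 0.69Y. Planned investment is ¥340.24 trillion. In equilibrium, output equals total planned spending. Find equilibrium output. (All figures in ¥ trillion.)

Y = C + I = 250 + 0.69Y + 340.24
Y − 0.69Y = 590.24
0.31Y = 590.24, so Y = 590.24/0.31 = 1904

Y = 1904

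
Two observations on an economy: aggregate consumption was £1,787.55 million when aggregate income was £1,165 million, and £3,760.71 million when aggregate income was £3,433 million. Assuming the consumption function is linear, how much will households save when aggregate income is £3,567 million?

MPC = (3760.71 − 1787.55)/(3433 − 1165) = 1973.16/2268 = 0.87
a = 1787.55 − 0.87(1165) = 1787.55 − 1013.55 = 774
C = 774 + 0.87(3567) = 3877.29
S = 3567 − 3877.29 = -310.29

S = -310.29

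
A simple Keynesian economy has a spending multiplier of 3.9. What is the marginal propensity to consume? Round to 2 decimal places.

MPC = 0.74

k = 1/(1 − MPC), so 1 − MPC = 1/k = 1/3.9 = 0.2564
MPC = 1 − 0.2564 = 0.74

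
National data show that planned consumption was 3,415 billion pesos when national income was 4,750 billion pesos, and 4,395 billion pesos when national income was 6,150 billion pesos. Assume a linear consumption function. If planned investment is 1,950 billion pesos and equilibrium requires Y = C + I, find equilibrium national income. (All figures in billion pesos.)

Y = 6800

MPC = (4395 − 3415)/(6150 − 4750) = 980/1400 = 0.7
a = 3415 − 0.7(4750) = 90
Equilibrium: Y = 90 + 0.7Y + 1950
0.3Y = 2040, so Y = 2040/0.3 = 6800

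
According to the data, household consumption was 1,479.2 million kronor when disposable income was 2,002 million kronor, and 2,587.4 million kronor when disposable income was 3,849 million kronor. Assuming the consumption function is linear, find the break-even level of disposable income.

MPC = (2587.4 − 1479.2)/(3849 − 2002) = 1108.2/1847 = 0.6
a = 1479.2 − 0.6(2002) = 1479.2 − 1201.2 = 278
Break-even: Y = a/(1−MPC) = 278/0.4 = 695

Y = 695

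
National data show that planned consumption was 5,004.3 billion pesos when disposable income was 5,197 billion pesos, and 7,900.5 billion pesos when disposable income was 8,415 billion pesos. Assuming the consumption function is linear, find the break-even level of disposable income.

Y = 3270

MPC = (7900.5 − 5004.3)/(8415 − 5197) = 2896.2/3218 = 0.9
a = 5004.3 − 0.9(5197) = 5004.3 − 4677.3 = 327
Break-even: Y = a/(1−MPC) = 327/0.1 = 3270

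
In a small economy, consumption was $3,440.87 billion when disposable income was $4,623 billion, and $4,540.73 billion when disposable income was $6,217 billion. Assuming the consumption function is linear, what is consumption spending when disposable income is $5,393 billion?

C = 3972.17

MPC = (4540.73 − 3440.87)/(6217 − 4623) = 1099.86/1594 = 0.69
a = 3440.87 − 0.69(4623) = 3440.87 − 3189.87 = 251
C = 251 + 0.69(5393) = 251 + 3721.17 = 3972.17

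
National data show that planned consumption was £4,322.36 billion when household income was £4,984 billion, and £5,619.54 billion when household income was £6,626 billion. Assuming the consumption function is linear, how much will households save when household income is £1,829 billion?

MPC = (5619.54 − 4322.36)/(6626 − 4984) = 1297.18/1642 = 0.79
a = 4322.36 − 0.79(4984) = 4322.36 − 3937.36 = 385
C = 385 + 0.79(1829) = 1829.91
S = 1829 − 1829.91 = -0.91

S = -0.91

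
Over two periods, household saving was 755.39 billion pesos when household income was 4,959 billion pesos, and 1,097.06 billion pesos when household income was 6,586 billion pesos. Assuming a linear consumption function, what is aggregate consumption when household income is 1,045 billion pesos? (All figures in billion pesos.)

MPS = ΔS/ΔY = (1097.06 − 755.39)/(6586 − 4959) = 341.67/1627 = 0.21
MPC = 1 − MPS = 0.79
Autonomous saving = 755.39 − 0.21(4959) = -286, so a = 286
C = 286 + 0.79(1045) = 286 + 825.55 = 1111.55

C = 1111.55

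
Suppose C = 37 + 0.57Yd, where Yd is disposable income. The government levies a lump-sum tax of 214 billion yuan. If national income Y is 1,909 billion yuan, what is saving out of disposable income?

Yd = Y − T = 1909 − 214 = 1695
C = 37 + 0.57(1695) = 37 + 966.15 = 1003.15
S = Yd − C = 1695 − 1003.15 = 691.85

S = 691.85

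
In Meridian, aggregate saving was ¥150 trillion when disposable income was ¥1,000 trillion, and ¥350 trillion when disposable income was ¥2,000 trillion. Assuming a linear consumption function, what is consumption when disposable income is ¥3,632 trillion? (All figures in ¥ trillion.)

C = 2955.6

MPS = ΔS/ΔY = (350 − 150)/(2000 − 1000) = 200/1000 = 0.2
MPC = 1 − MPS = 0.8
Autonomous saving = 150 − 0.2(1000) = -50, so a = 50
C = 50 + 0.8(3632) = 50 + 2905.6 = 2955.6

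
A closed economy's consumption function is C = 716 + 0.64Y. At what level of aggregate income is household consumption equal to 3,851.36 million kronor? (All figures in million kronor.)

716 + 0.64Y = 3851.36
0.64Y = 3135.36, so Y = 3135.36/0.64 = 4899

Y = 4899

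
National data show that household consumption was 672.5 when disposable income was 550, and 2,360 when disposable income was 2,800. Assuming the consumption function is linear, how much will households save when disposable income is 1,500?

MPC = (2360 − 672.5)/(2800 − 550) = 1687.5/2250 = 0.75
a = 672.5 − 0.75(550) = 672.5 − 412.5 = 260
C = 260 + 0.75(1500) = 1385
S = 1500 − 1385 = 115

S = 115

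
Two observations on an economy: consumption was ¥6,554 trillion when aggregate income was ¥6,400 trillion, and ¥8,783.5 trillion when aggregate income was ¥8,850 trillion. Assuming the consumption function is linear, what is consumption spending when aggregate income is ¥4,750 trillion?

C = 5052.5

MPC = (8783.5 − 6554)/(8850 − 6400) = 2229.5/2450 = 0.91
a = 6554 − 0.91(6400) = 6554 − 5824 = 730
C = 730 + 0.91(4750) = 730 + 4322.5 = 5052.5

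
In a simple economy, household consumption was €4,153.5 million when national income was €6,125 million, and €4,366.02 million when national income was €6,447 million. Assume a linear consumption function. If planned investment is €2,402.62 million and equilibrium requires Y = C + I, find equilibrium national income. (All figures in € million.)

MPC = (4366.02 − 4153.5)/(6447 − 6125) = 212.52/322 = 0.66
a = 4153.5 − 0.66(6125) = 111
Equilibrium: Y = 111 + 0.66Y + 2402.62
0.34Y = 2513.62, so Y = 2513.62/0.34 = 7393

Y = 7393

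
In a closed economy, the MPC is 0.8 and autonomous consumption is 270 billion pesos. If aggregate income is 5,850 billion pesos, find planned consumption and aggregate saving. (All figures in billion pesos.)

C = 4950; S = 900

C = 270 + 0.8(5850) = 270 + 4680 = 4950
S = Y − C = 5850 − 4950 = 900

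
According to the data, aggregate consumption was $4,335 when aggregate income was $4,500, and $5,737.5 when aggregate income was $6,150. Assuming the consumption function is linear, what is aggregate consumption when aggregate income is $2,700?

C = 2805

MPC = (5737.5 − 4335)/(6150 − 4500) = 1402.5/1650 = 0.85
a = 4335 − 0.85(4500) = 4335 − 3825 = 510
C = 510 + 0.85(2700) = 510 + 2295 = 2805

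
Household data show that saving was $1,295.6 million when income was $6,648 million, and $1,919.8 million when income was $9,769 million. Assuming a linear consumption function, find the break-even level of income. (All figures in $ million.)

MPS = ΔS/ΔY = (1919.8 − 1295.6)/(9769 − 6648) = 624.2/3121 = 0.2
MPC = 1 − MPS = 0.8
From S(6648) = 1295.6: −a + 0.2(6648) = 1295.6, so a = 1329.6 − 1295.6 = 34
Break-even (S = 0): Y = a/MPS = 34/0.2 = 170

Y = 170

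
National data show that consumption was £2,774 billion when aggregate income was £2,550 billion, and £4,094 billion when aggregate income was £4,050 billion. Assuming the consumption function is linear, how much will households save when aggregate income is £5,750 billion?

S = 160

MPC = (4094 − 2774)/(4050 − 2550) = 1320/1500 = 0.88
a = 2774 − 0.88(2550) = 2774 − 2244 = 530
C = 530 + 0.88(5750) = 5590
S = 5750 − 5590 = 160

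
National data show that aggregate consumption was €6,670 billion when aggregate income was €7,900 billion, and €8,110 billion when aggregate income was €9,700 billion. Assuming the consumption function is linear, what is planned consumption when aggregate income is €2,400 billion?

C = 2270

MPC = (8110 − 6670)/(9700 − 7900) = 1440/1800 = 0.8
a = 6670 − 0.8(7900) = 6670 − 6320 = 350
C = 350 + 0.8(2400) = 350 + 1920 = 2270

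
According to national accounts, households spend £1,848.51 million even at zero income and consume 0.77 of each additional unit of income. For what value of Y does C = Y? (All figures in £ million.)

Y = 8037

At break-even, C = Y: 1848.51 + 0.77Y = Y
0.23Y = 1848.51, so Y = 1848.51/0.23 = 8037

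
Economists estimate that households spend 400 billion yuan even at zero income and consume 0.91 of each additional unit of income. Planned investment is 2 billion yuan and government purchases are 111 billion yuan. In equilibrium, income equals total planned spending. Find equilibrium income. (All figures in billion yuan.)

Y = 5700

Y = C + I + G = 400 + 0.91Y + 2 + 111
Y − 0.91Y = 513
0.09Y = 513, so Y = 513/0.09 = 5700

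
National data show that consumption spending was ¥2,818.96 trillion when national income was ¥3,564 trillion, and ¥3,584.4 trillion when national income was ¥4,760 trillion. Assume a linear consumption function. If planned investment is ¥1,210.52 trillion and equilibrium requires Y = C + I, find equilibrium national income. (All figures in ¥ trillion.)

Y = 4857

MPC = (3584.4 − 2818.96)/(4760 − 3564) = 765.44/1196 = 0.64
a = 2818.96 − 0.64(3564) = 538
Equilibrium: Y = 538 + 0.64Y + 1210.52
0.36Y = 1748.52, so Y = 1748.52/0.36 = 4857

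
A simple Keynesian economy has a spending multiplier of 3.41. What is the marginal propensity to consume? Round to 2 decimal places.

MPC = 0.71

k = 1/(1 − MPC), so 1 − MPC = 1/k = 1/3.41 = 0.2933
MPC = 1 − 0.2933 = 0.71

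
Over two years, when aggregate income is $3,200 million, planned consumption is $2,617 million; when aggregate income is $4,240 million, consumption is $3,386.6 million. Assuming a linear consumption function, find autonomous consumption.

MPC = ΔC/ΔY = (3386.6 − 2617)/(4240 − 3200) = 769.6/1040 = 0.74
a = C − MPC·Y = 2617 − 0.74(3200) = 2617 − 2368 = 249

a = 249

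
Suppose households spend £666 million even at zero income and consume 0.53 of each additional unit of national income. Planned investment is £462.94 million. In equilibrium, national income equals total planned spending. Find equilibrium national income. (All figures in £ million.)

Y = 2402

Y = C + I = 666 + 0.53Y + 462.94
Y − 0.53Y = 1128.94
0.47Y = 1128.94, so Y = 1128.94/0.47 = 2402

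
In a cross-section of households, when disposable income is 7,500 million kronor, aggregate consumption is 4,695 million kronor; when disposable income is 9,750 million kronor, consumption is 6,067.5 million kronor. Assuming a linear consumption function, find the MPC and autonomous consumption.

MPC = ΔC/ΔY = (6067.5 − 4695)/(9750 − 7500) = 1372.5/2250 = 0.61
a = C − MPC·Y = 4695 − 0.61(7500) = 4695 − 4575 = 120

MPC = 0.61; a = 120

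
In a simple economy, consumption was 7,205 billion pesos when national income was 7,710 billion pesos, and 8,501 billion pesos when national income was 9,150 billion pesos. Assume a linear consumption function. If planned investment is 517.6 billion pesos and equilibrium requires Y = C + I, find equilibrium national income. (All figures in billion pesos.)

Y = 7836

MPC = (8501 − 7205)/(9150 − 7710) = 1296/1440 = 0.9
a = 7205 − 0.9(7710) = 266
Equilibrium: Y = 266 + 0.9Y + 517.6
0.1Y = 783.6, so Y = 783.6/0.1 = 7836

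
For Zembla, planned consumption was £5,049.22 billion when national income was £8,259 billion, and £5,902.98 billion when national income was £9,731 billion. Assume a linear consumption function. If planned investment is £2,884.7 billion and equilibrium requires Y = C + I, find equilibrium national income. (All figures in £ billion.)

MPC = (5902.98 − 5049.22)/(9731 − 8259) = 853.76/1472 = 0.58
a = 5049.22 − 0.58(8259) = 259
Equilibrium: Y = 259 + 0.58Y + 2884.7
0.42Y = 3143.7, so Y = 3143.7/0.42 = 7485

Y = 7485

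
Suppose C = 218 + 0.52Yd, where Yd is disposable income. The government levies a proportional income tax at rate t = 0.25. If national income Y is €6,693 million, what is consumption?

C = 2828.27

Yd = (1 − 0.25)(6693) = 0.75(6693) = 5019.75
C = 218 + 0.52(5019.75) = 218 + 2610.27 = 2828.27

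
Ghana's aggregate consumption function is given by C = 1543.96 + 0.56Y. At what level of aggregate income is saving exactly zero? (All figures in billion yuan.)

At break-even, C = Y: 1543.96 + 0.56Y = Y
0.44Y = 1543.96, so Y = 1543.96/0.44 = 3509

Y = 3509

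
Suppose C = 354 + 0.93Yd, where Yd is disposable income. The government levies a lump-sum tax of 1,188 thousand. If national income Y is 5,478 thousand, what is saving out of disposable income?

S = -53.7

Yd = Y − T = 5478 − 1188 = 4290
C = 354 + 0.93(4290) = 354 + 3989.7 = 4343.7
S = Yd − C = 4290 − 4343.7 = -53.7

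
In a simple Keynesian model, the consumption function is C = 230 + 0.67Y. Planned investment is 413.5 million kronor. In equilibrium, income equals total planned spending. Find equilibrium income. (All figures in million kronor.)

Y = 1950

Y = C + I = 230 + 0.67Y + 413.5
Y − 0.67Y = 643.5
0.33Y = 643.5, so Y = 643.5/0.33 = 1950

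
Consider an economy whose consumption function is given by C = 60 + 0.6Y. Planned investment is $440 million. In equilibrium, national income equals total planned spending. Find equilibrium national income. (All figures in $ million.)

Y = 1250

Y = C + I = 60 + 0.6Y + 440
Y − 0.6Y = 500
0.4Y = 500, so Y = 500/0.4 = 1250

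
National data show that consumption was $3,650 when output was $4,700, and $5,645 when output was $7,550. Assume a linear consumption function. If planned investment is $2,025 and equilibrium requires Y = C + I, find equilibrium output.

Y = 7950

MPC = (5645 − 3650)/(7550 − 4700) = 1995/2850 = 0.7
a = 3650 − 0.7(4700) = 360
Equilibrium: Y = 360 + 0.7Y + 2025
0.3Y = 2385, so Y = 2385/0.3 = 7950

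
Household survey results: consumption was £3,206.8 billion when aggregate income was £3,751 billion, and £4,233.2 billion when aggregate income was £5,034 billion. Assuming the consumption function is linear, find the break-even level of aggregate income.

Y = 1030

MPC = (4233.2 − 3206.8)/(5034 − 3751) = 1026.4/1283 = 0.8
a = 3206.8 − 0.8(3751) = 3206.8 − 3000.8 = 206
Break-even: Y = a/(1−MPC) = 206/0.2 = 1030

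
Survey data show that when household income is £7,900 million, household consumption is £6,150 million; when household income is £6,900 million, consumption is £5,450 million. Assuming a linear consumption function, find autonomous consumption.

MPC = ΔC/ΔY = (6150 − 5450)/(7900 − 6900) = 700/1000 = 0.7
a = C − MPC·Y = 5450 − 0.7(6900) = 5450 − 4830 = 620

a = 620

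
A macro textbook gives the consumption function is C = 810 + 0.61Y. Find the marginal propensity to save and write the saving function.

MPS = 1 − MPC = 1 − 0.61 = 0.39
S = Y − C = -810 + 0.39Y

MPS = 0.39; S = -810 + 0.39Y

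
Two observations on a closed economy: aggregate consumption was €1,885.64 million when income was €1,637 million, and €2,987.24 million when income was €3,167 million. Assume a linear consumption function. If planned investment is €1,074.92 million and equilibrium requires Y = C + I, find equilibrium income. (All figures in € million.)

Y = 6364

MPC = (2987.24 − 1885.64)/(3167 − 1637) = 1101.6/1530 = 0.72
a = 1885.64 − 0.72(1637) = 707
Equilibrium: Y = 707 + 0.72Y + 1074.92
0.28Y = 1781.92, so Y = 1781.92/0.28 = 6364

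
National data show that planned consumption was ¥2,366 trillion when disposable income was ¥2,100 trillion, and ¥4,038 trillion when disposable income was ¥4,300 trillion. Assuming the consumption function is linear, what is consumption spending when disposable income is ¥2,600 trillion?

MPC = (4038 − 2366)/(4300 − 2100) = 1672/2200 = 0.76
a = 2366 − 0.76(2100) = 2366 − 1596 = 770
C = 770 + 0.76(2600) = 770 + 1976 = 2746

C = 2746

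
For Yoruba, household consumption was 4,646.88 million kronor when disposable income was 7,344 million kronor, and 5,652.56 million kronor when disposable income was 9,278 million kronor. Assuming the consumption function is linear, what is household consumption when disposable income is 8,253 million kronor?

C = 5119.56

MPC = (5652.56 − 4646.88)/(9278 − 7344) = 1005.68/1934 = 0.52
a = 4646.88 − 0.52(7344) = 4646.88 − 3818.88 = 828
C = 828 + 0.52(8253) = 828 + 4291.56 = 5119.56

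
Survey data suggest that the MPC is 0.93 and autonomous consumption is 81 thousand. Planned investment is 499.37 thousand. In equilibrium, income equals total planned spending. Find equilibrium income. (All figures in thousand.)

Y = C + I = 81 + 0.93Y + 499.37
Y − 0.93Y = 580.37
0.07Y = 580.37, so Y = 580.37/0.07 = 8291

Y = 8291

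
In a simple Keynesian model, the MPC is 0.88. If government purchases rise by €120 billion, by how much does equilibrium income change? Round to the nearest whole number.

The multiplier is 1/(1 − MPC) = 1/0.12.
ΔY = 120/0.12 = 1000.00 ≈ 1000

ΔY ≈ 1000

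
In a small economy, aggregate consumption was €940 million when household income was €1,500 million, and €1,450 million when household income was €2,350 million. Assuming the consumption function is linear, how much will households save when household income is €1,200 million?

MPC = (1450 − 940)/(2350 − 1500) = 510/850 = 0.6
a = 940 − 0.6(1500) = 940 − 900 = 40
C = 40 + 0.6(1200) = 760
S = 1200 − 760 = 440

S = 440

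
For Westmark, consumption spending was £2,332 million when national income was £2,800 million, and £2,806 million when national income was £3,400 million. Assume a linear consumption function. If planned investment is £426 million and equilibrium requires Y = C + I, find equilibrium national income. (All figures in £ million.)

Y = 2600

MPC = (2806 − 2332)/(3400 − 2800) = 474/600 = 0.79
a = 2332 − 0.79(2800) = 120
Equilibrium: Y = 120 + 0.79Y + 426
0.21Y = 546, so Y = 546/0.21 = 2600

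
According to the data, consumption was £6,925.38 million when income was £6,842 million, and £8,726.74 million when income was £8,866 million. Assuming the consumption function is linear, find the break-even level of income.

Y = 7600

MPC = (8726.74 − 6925.38)/(8866 − 6842) = 1801.36/2024 = 0.89
a = 6925.38 − 0.89(6842) = 6925.38 − 6089.38 = 836
Break-even: Y = a/(1−MPC) = 836/0.11 = 7600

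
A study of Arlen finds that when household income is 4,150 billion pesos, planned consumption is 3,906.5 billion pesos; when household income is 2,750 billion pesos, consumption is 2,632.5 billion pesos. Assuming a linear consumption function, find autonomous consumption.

a = 130

MPC = ΔC/ΔY = (3906.5 − 2632.5)/(4150 − 2750) = 1274/1400 = 0.91
a = C − MPC·Y = 2632.5 − 0.91(2750) = 2632.5 − 2502.5 = 130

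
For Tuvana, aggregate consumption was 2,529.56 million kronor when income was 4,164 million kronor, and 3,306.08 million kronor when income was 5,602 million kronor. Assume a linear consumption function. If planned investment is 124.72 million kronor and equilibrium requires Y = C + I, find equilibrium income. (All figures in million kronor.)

Y = 882

MPC = (3306.08 − 2529.56)/(5602 − 4164) = 776.52/1438 = 0.54
a = 2529.56 − 0.54(4164) = 281
Equilibrium: Y = 281 + 0.54Y + 124.72
0.46Y = 405.72, so Y = 405.72/0.46 = 882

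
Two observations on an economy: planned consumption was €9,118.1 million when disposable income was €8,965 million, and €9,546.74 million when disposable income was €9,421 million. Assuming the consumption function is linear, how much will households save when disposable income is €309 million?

MPC = (9546.74 − 9118.1)/(9421 − 8965) = 428.64/456 = 0.94
a = 9118.1 − 0.94(8965) = 9118.1 − 8427.1 = 691
C = 691 + 0.94(309) = 981.46
S = 309 − 981.46 = -672.46

S = -672.46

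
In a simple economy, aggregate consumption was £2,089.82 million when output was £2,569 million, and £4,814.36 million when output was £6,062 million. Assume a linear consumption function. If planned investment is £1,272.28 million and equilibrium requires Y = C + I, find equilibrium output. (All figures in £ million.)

MPC = (4814.36 − 2089.82)/(6062 − 2569) = 2724.54/3493 = 0.78
a = 2089.82 − 0.78(2569) = 86
Equilibrium: Y = 86 + 0.78Y + 1272.28
0.22Y = 1358.28, so Y = 1358.28/0.22 = 6174

Y = 6174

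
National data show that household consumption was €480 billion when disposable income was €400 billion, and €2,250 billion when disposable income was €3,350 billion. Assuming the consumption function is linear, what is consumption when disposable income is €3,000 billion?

MPC = (2250 − 480)/(3350 − 400) = 1770/2950 = 0.6
a = 480 − 0.6(400) = 480 − 240 = 240
C = 240 + 0.6(3000) = 240 + 1800 = 2040

C = 2040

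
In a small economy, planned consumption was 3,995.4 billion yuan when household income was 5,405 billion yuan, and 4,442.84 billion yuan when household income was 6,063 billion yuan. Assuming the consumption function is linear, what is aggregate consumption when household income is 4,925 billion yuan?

C = 3669

MPC = (4442.84 − 3995.4)/(6063 − 5405) = 447.44/658 = 0.68
a = 3995.4 − 0.68(5405) = 3995.4 − 3675.4 = 320
C = 320 + 0.68(4925) = 320 + 3349 = 3669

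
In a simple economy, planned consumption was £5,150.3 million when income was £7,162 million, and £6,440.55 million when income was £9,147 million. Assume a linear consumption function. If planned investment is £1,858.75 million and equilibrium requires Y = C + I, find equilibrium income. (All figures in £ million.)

MPC = (6440.55 − 5150.3)/(9147 − 7162) = 1290.25/1985 = 0.65
a = 5150.3 − 0.65(7162) = 495
Equilibrium: Y = 495 + 0.65Y + 1858.75
0.35Y = 2353.75, so Y = 2353.75/0.35 = 6725

Y = 6725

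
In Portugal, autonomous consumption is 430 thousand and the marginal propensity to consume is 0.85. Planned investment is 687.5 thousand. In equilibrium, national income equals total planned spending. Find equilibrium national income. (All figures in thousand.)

Y = 7450

Y = C + I = 430 + 0.85Y + 687.5
Y − 0.85Y = 1117.5
0.15Y = 1117.5, so Y = 1117.5/0.15 = 7450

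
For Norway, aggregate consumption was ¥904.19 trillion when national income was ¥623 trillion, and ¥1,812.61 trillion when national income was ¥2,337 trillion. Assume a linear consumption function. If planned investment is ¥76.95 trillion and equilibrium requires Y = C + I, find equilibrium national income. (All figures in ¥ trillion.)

MPC = (1812.61 − 904.19)/(2337 − 623) = 908.42/1714 = 0.53
a = 904.19 − 0.53(623) = 574
Equilibrium: Y = 574 + 0.53Y + 76.95
0.47Y = 650.95, so Y = 650.95/0.47 = 1385

Y = 1385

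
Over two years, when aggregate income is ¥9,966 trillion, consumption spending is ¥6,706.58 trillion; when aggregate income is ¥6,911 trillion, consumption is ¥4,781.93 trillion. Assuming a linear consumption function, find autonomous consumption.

a = 428

MPC = ΔC/ΔY = (6706.58 − 4781.93)/(9966 − 6911) = 1924.65/3055 = 0.63
a = C − MPC·Y = 4781.93 − 0.63(6911) = 4781.93 − 4353.93 = 428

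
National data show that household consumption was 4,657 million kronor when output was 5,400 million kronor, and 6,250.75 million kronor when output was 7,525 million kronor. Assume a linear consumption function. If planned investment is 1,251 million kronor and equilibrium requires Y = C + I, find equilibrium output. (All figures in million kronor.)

MPC = (6250.75 − 4657)/(7525 − 5400) = 1593.75/2125 = 0.75
a = 4657 − 0.75(5400) = 607
Equilibrium: Y = 607 + 0.75Y + 1251
0.25Y = 1858, so Y = 1858/0.25 = 7432

Y = 7432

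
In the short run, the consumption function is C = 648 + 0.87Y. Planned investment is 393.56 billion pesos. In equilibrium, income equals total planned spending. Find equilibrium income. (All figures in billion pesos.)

Y = C + I = 648 + 0.87Y + 393.56
Y − 0.87Y = 1041.56
0.13Y = 1041.56, so Y = 1041.56/0.13 = 8012

Y = 8012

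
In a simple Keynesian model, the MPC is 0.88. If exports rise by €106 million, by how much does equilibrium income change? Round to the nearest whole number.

ΔY ≈ 883

The multiplier is 1/(1 − MPC) = 1/0.12.
ΔY = 106/0.12 = 883.33 ≈ 883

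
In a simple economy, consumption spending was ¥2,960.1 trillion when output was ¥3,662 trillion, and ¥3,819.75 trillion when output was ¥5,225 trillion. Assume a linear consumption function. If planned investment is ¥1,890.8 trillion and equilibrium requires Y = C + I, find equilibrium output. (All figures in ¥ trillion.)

MPC = (3819.75 − 2960.1)/(5225 − 3662) = 859.65/1563 = 0.55
a = 2960.1 − 0.55(3662) = 946
Equilibrium: Y = 946 + 0.55Y + 1890.8
0.45Y = 2836.8, so Y = 2836.8/0.45 = 6304

Y = 6304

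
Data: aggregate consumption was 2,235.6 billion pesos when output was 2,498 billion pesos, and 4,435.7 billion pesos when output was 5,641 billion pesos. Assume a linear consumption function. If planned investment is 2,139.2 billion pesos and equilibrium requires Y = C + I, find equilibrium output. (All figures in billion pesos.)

Y = 8754

MPC = (4435.7 − 2235.6)/(5641 − 2498) = 2200.1/3143 = 0.7
a = 2235.6 − 0.7(2498) = 487
Equilibrium: Y = 487 + 0.7Y + 2139.2
0.3Y = 2626.2, so Y = 2626.2/0.3 = 8754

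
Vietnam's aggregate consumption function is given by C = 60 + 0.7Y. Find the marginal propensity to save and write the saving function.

MPS = 0.3; S = -60 + 0.3Y

MPS = 1 − MPC = 1 − 0.7 = 0.3
S = Y − C = -60 + 0.3Y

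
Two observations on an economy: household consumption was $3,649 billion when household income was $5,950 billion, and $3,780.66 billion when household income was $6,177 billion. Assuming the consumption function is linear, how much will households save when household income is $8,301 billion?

MPC = (3780.66 − 3649)/(6177 − 5950) = 131.66/227 = 0.58
a = 3649 − 0.58(5950) = 3649 − 3451 = 198
C = 198 + 0.58(8301) = 5012.58
S = 8301 − 5012.58 = 3288.42

S = 3288.42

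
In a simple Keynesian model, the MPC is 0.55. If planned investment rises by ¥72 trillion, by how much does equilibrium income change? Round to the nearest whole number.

The multiplier is 1/(1 − MPC) = 1/0.45.
ΔY = 72/0.45 = 160.00 ≈ 160

ΔY ≈ 160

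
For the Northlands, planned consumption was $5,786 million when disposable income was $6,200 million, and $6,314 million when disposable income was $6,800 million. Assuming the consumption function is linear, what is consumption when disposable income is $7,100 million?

C = 6578

MPC = (6314 − 5786)/(6800 − 6200) = 528/600 = 0.88
a = 5786 − 0.88(6200) = 5786 − 5456 = 330
C = 330 + 0.88(7100) = 330 + 6248 = 6578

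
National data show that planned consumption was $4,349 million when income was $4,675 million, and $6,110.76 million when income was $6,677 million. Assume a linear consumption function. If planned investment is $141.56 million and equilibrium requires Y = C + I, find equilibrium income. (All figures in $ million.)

MPC = (6110.76 − 4349)/(6677 − 4675) = 1761.76/2002 = 0.88
a = 4349 − 0.88(4675) = 235
Equilibrium: Y = 235 + 0.88Y + 141.56
0.12Y = 376.56, so Y = 376.56/0.12 = 3138

Y = 3138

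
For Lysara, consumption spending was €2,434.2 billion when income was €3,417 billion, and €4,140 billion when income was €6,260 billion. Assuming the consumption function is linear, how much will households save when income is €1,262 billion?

MPC = (4140 − 2434.2)/(6260 − 3417) = 1705.8/2843 = 0.6
a = 2434.2 − 0.6(3417) = 2434.2 − 2050.2 = 384
C = 384 + 0.6(1262) = 1141.2
S = 1262 − 1141.2 = 120.8

S = 120.8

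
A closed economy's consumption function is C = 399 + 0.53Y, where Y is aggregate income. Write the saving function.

S = -399 + 0.47Y

S = Y − C = Y − (399 + 0.53Y) = -399 + (1 − 0.53)Y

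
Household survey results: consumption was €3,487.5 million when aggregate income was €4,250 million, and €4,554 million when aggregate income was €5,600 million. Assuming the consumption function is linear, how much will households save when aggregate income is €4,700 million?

MPC = (4554 − 3487.5)/(5600 − 4250) = 1066.5/1350 = 0.79
a = 3487.5 − 0.79(4250) = 3487.5 − 3357.5 = 130
C = 130 + 0.79(4700) = 3843
S = 4700 − 3843 = 857

S = 857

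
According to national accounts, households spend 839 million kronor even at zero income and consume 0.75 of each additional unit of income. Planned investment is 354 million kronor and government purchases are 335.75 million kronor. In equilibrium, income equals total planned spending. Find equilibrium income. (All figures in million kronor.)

Y = C + I + G = 839 + 0.75Y + 354 + 335.75
Y − 0.75Y = 1528.75
0.25Y = 1528.75, so Y = 1528.75/0.25 = 6115

Y = 6115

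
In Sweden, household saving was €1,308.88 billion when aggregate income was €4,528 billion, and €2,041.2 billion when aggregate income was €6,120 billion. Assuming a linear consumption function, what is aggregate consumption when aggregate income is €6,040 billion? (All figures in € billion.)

C = 4035.6

MPS = ΔS/ΔY = (2041.2 − 1308.88)/(6120 − 4528) = 732.32/1592 = 0.46
MPC = 1 − MPS = 0.54
Autonomous saving = 1308.88 − 0.46(4528) = -774, so a = 774
C = 774 + 0.54(6040) = 774 + 3261.6 = 4035.6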